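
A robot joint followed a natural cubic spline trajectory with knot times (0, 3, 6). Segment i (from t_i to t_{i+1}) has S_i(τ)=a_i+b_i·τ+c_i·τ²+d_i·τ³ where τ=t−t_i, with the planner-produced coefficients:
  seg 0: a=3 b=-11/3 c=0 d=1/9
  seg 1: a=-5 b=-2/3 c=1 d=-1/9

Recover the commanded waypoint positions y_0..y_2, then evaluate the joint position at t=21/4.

y_0=3 y_1=-5 y_2=-1
S(21/4) = -173/64

y_0 = S_0(0) = a_0 = 3
y_1 = S_1(0) = a_1 = -5
y_2 = S_1(3) = -1
t_q=21/4 is in segment 1 (τ=9/4); S_1(τ)=-173/64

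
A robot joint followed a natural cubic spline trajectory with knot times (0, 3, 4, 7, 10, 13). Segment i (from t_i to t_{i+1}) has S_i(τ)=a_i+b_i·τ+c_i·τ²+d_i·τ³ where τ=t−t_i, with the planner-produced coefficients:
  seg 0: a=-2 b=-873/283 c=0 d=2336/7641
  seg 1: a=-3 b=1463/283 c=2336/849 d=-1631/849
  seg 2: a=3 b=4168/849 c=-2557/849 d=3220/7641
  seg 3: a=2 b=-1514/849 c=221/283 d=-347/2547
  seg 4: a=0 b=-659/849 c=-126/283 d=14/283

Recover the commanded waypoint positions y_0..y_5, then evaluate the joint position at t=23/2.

y_0 = S_0(0) = a_0 = -2
y_1 = S_1(0) = a_1 = -3
y_2 = S_2(0) = a_2 = 3
y_3 = S_3(0) = a_3 = 2
y_4 = S_4(0) = a_4 = 0
y_5 = S_4(3) = -5
t_q=23/2 is in segment 4 (τ=3/2); S_4(τ)=-2263/1132

y_0=-2 y_1=-3 y_2=3 y_3=2 y_4=0 y_5=-5
S(23/2) = -2263/1132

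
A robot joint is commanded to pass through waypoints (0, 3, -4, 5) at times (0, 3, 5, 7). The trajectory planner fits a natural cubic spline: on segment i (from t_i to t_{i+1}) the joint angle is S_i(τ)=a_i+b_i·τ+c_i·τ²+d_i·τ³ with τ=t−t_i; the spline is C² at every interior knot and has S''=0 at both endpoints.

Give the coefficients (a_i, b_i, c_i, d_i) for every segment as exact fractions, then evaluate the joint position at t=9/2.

Δ: Δ0=1, Δ1=-7/2, Δ2=9/2
row 1: diag=10, rhs=-27; c'=1/5, d'=-27/10
row 2: denom=8−2·1/5=38/5; d'=(48−2·-27/10)/(38/5)=267/38
back: M2=267/38
back: M1=-27/10−1/5·267/38=-78/19
M: M0=0, M1=-78/19, M2=267/38, M3=0
seg 0: a=0, c=M0/2=0, d=(M1−M0)/(6·3)=-13/57, b=Δ0−h0·(2M0+M1)/6=58/19
seg 1: a=3, c=M1/2=-39/19, d=(M2−M1)/(6·2)=141/152, b=Δ1−h1·(2M1+M2)/6=-59/19
seg 2: a=-4, c=M2/2=267/76, d=(M3−M2)/(6·2)=-89/152, b=Δ2−h2·(2M2+M3)/6=-7/38
t_q=9/2 → seg 1, τ=3/2; S=3+-59/19·τ+-39/19·τ²+141/152·τ³=-3825/1216

  seg 0: a=0 b=58/19 c=0 d=-13/57
  seg 1: a=3 b=-59/19 c=-39/19 d=141/152
  seg 2: a=-4 b=-7/38 c=267/76 d=-89/152
S(9/2) = -3825/1216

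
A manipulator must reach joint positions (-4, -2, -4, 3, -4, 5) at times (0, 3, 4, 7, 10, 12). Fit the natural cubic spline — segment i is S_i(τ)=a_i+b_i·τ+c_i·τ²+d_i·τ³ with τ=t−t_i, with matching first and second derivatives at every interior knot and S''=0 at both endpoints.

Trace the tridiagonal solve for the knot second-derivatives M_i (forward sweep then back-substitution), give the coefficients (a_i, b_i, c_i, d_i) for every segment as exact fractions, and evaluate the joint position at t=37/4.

Δ: Δ0=2/3, Δ1=-2, Δ2=7/3, Δ3=-7/3, Δ4=9/2
row 1: diag=8, rhs=-16; c'=1/8, d'=-2
row 2: denom=8−1·1/8=63/8; d'=(26−1·-2)/(63/8)=32/9
row 3: denom=12−3·8/21=76/7; d'=(-28−3·32/9)/(76/7)=-203/57
row 4: denom=10−3·21/76=697/76; d'=(41−3·-203/57)/(697/76)=3928/697
back: M4=3928/697
back: M3=-203/57−21/76·3928/697=-10703/2091
back: M2=32/9−8/21·-10703/2091=11512/2091
back: M1=-2−1/8·11512/2091=-5621/2091
M: M0=0, M1=-5621/2091, M2=11512/2091, M3=-10703/2091, M4=3928/697, M5=0
seg 0: a=-4, c=M0/2=0, d=(M1−M0)/(6·3)=-5621/37638, b=Δ0−h0·(2M0+M1)/6=2803/1394
seg 1: a=-2, c=M1/2=-5621/4182, d=(M2−M1)/(6·1)=5711/4182, b=Δ1−h1·(2M1+M2)/6=-1409/697
seg 2: a=-4, c=M2/2=5756/2091, d=(M3−M2)/(6·3)=-7405/12546, b=Δ2−h2·(2M2+M3)/6=-2563/4182
seg 3: a=3, c=M3/2=-10703/4182, d=(M4−M3)/(6·3)=22487/37638, b=Δ3−h3·(2M3+M4)/6=-4/123
seg 4: a=-4, c=M4/2=1964/697, d=(M5−M4)/(6·2)=-982/2091, b=Δ4−h4·(2M4+M5)/6=3107/4182
t_q=37/4 → seg 3, τ=9/4; S=3+-4/123·τ+-10703/4182·τ²+22487/37638·τ³=-287655/89216

  seg 0: a=-4 b=2803/1394 c=0 d=-5621/37638
  seg 1: a=-2 b=-1409/697 c=-5621/4182 d=5711/4182
  seg 2: a=-4 b=-2563/4182 c=5756/2091 d=-7405/12546
  seg 3: a=3 b=-4/123 c=-10703/4182 d=22487/37638
  seg 4: a=-4 b=3107/4182 c=1964/697 d=-982/2091
S(37/4) = -287655/89216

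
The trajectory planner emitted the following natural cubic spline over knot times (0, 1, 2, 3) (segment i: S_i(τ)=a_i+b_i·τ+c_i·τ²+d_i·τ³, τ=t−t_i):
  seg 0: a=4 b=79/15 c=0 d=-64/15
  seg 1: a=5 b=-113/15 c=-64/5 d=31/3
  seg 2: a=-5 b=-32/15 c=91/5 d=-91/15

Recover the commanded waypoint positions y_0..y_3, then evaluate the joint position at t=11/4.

y_0=4 y_1=5 y_2=-5 y_3=5
S(11/4) = 69/64

y_0 = S_0(0) = a_0 = 4
y_1 = S_1(0) = a_1 = 5
y_2 = S_2(0) = a_2 = -5
y_3 = S_2(1) = 5
t_q=11/4 is in segment 2 (τ=3/4); S_2(τ)=69/64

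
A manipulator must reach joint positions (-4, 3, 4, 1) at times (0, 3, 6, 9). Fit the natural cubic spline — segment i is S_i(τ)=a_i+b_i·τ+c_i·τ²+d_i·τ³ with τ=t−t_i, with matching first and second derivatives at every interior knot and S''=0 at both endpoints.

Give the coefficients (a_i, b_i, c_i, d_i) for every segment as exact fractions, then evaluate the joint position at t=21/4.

Δ: Δ0=7/3, Δ1=1/3, Δ2=-1
row 1: diag=12, rhs=-12; c'=1/4, d'=-1
row 2: denom=12−3·1/4=45/4; d'=(-8−3·-1)/(45/4)=-4/9
back: M2=-4/9
back: M1=-1−1/4·-4/9=-8/9
M: M0=0, M1=-8/9, M2=-4/9, M3=0
seg 0: a=-4, c=M0/2=0, d=(M1−M0)/(6·3)=-4/81, b=Δ0−h0·(2M0+M1)/6=25/9
seg 1: a=3, c=M1/2=-4/9, d=(M2−M1)/(6·3)=2/81, b=Δ1−h1·(2M1+M2)/6=13/9
seg 2: a=4, c=M2/2=-2/9, d=(M3−M2)/(6·3)=2/81, b=Δ2−h2·(2M2+M3)/6=-5/9
t_q=21/4 → seg 1, τ=9/4; S=3+13/9·τ+-4/9·τ²+2/81·τ³=137/32

  seg 0: a=-4 b=25/9 c=0 d=-4/81
  seg 1: a=3 b=13/9 c=-4/9 d=2/81
  seg 2: a=4 b=-5/9 c=-2/9 d=2/81
S(21/4) = 137/32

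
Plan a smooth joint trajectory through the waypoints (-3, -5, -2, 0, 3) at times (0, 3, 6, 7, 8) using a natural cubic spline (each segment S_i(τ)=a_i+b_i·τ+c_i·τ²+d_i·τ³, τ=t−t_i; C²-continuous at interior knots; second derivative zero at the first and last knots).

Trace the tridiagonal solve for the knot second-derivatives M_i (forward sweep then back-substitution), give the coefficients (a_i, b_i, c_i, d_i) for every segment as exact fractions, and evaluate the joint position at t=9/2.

Δ: Δ0=-2/3, Δ1=1, Δ2=2, Δ3=3
row 1: diag=12, rhs=10; c'=1/4, d'=5/6
row 2: denom=8−3·1/4=29/4; d'=(6−3·5/6)/(29/4)=14/29
row 3: denom=4−1·4/29=112/29; d'=(6−1·14/29)/(112/29)=10/7
back: M3=10/7
back: M2=14/29−4/29·10/7=2/7
back: M1=5/6−1/4·2/7=16/21
M: M0=0, M1=16/21, M2=2/7, M3=10/7, M4=0
seg 0: a=-3, c=M0/2=0, d=(M1−M0)/(6·3)=8/189, b=Δ0−h0·(2M0+M1)/6=-22/21
seg 1: a=-5, c=M1/2=8/21, d=(M2−M1)/(6·3)=-5/189, b=Δ1−h1·(2M1+M2)/6=2/21
seg 2: a=-2, c=M2/2=1/7, d=(M3−M2)/(6·1)=4/21, b=Δ2−h2·(2M2+M3)/6=5/3
seg 3: a=0, c=M3/2=5/7, d=(M4−M3)/(6·1)=-5/21, b=Δ3−h3·(2M3+M4)/6=53/21
t_q=9/2 → seg 1, τ=3/2; S=-5+2/21·τ+8/21·τ²+-5/189·τ³=-229/56

  seg 0: a=-3 b=-22/21 c=0 d=8/189
  seg 1: a=-5 b=2/21 c=8/21 d=-5/189
  seg 2: a=-2 b=5/3 c=1/7 d=4/21
  seg 3: a=0 b=53/21 c=5/7 d=-5/21
S(9/2) = -229/56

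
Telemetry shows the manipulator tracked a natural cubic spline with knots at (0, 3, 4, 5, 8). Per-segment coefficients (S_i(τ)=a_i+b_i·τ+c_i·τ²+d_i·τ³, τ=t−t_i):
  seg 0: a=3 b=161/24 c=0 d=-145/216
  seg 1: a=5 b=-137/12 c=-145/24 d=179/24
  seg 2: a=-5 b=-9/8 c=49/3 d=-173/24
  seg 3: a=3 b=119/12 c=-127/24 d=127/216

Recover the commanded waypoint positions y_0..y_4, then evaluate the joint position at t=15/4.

y_0 = S_0(0) = a_0 = 3
y_1 = S_1(0) = a_1 = 5
y_2 = S_2(0) = a_2 = -5
y_3 = S_3(0) = a_3 = 3
y_4 = S_3(3) = 1
t_q=15/4 is in segment 1 (τ=3/4); S_1(τ)=-1953/512

y_0=3 y_1=5 y_2=-5 y_3=3 y_4=1
S(15/4) = -1953/512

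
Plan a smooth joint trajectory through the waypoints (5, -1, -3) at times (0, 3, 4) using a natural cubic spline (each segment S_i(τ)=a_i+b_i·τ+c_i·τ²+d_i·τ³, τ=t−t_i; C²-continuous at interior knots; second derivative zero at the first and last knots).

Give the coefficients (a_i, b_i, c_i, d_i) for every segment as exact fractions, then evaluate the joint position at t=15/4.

  seg 0: a=5 b=-2 c=0 d=0
  seg 1: a=-1 b=-2 c=0 d=0
S(15/4) = -5/2

Δ: Δ0=-2, Δ1=-2
row 1: diag=8, rhs=0; c'=1/8, d'=0
back: M1=0
M: M0=0, M1=0, M2=0
seg 0: a=5, c=M0/2=0, d=(M1−M0)/(6·3)=0, b=Δ0−h0·(2M0+M1)/6=-2
seg 1: a=-1, c=M1/2=0, d=(M2−M1)/(6·1)=0, b=Δ1−h1·(2M1+M2)/6=-2
t_q=15/4 → seg 1, τ=3/4; S=-1+-2·τ+0·τ²+0·τ³=-5/2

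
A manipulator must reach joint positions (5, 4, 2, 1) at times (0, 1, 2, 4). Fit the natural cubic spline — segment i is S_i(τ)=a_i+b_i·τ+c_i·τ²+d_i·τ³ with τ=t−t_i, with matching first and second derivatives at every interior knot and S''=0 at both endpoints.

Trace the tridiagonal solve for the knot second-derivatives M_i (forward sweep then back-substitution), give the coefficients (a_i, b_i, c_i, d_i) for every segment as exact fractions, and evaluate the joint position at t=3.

  seg 0: a=5 b=-31/46 c=0 d=-15/46
  seg 1: a=4 b=-38/23 c=-45/46 d=29/46
  seg 2: a=2 b=-79/46 c=21/23 d=-7/46
S(3) = 24/23

Δ: Δ0=-1, Δ1=-2, Δ2=-1/2
row 1: diag=4, rhs=-6; c'=1/4, d'=-3/2
row 2: denom=6−1·1/4=23/4; d'=(9−1·-3/2)/(23/4)=42/23
back: M2=42/23
back: M1=-3/2−1/4·42/23=-45/23
M: M0=0, M1=-45/23, M2=42/23, M3=0
seg 0: a=5, c=M0/2=0, d=(M1−M0)/(6·1)=-15/46, b=Δ0−h0·(2M0+M1)/6=-31/46
seg 1: a=4, c=M1/2=-45/46, d=(M2−M1)/(6·1)=29/46, b=Δ1−h1·(2M1+M2)/6=-38/23
seg 2: a=2, c=M2/2=21/23, d=(M3−M2)/(6·2)=-7/46, b=Δ2−h2·(2M2+M3)/6=-79/46
t_q=3 → seg 2, τ=1; S=2+-79/46·τ+21/23·τ²+-7/46·τ³=24/23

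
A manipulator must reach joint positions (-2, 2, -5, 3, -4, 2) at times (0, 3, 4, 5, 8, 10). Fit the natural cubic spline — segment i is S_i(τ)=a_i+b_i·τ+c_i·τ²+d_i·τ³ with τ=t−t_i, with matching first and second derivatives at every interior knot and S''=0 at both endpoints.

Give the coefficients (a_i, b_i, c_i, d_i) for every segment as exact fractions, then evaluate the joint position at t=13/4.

Δ: Δ0=4/3, Δ1=-7, Δ2=8, Δ3=-7/3, Δ4=3
row 1: diag=8, rhs=-50; c'=1/8, d'=-25/4
row 2: denom=4−1·1/8=31/8; d'=(90−1·-25/4)/(31/8)=770/31
row 3: denom=8−1·8/31=240/31; d'=(-62−1·770/31)/(240/31)=-673/60
row 4: denom=10−3·31/80=707/80; d'=(32−3·-673/60)/(707/80)=52/7
back: M4=52/7
back: M3=-673/60−31/80·52/7=-296/21
back: M2=770/31−8/31·-296/21=598/21
back: M1=-25/4−1/8·598/21=-206/21
M: M0=0, M1=-206/21, M2=598/21, M3=-296/21, M4=52/7, M5=0
seg 0: a=-2, c=M0/2=0, d=(M1−M0)/(6·3)=-103/189, b=Δ0−h0·(2M0+M1)/6=131/21
seg 1: a=2, c=M1/2=-103/21, d=(M2−M1)/(6·1)=134/21, b=Δ1−h1·(2M1+M2)/6=-178/21
seg 2: a=-5, c=M2/2=299/21, d=(M3−M2)/(6·1)=-149/21, b=Δ2−h2·(2M2+M3)/6=6/7
seg 3: a=3, c=M3/2=-148/21, d=(M4−M3)/(6·3)=226/189, b=Δ3−h3·(2M3+M4)/6=169/21
seg 4: a=-4, c=M4/2=26/7, d=(M5−M4)/(6·2)=-13/21, b=Δ4−h4·(2M4+M5)/6=-41/21
t_q=13/4 → seg 1, τ=1/4; S=2+-178/21·τ+-103/21·τ²+134/21·τ³=-73/224

  seg 0: a=-2 b=131/21 c=0 d=-103/189
  seg 1: a=2 b=-178/21 c=-103/21 d=134/21
  seg 2: a=-5 b=6/7 c=299/21 d=-149/21
  seg 3: a=3 b=169/21 c=-148/21 d=226/189
  seg 4: a=-4 b=-41/21 c=26/7 d=-13/21
S(13/4) = -73/224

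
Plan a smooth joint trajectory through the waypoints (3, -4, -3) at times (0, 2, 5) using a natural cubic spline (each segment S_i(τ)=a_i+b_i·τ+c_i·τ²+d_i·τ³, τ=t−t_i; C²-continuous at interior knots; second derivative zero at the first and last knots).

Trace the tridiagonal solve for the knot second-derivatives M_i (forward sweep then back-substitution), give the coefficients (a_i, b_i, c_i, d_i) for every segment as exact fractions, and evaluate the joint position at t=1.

Δ: Δ0=-7/2, Δ1=1/3
row 1: diag=10, rhs=23; c'=3/10, d'=23/10
back: M1=23/10
M: M0=0, M1=23/10, M2=0
seg 0: a=3, c=M0/2=0, d=(M1−M0)/(6·2)=23/120, b=Δ0−h0·(2M0+M1)/6=-64/15
seg 1: a=-4, c=M1/2=23/20, d=(M2−M1)/(6·3)=-23/180, b=Δ1−h1·(2M1+M2)/6=-59/30
t_q=1 → seg 0, τ=1; S=3+-64/15·τ+0·τ²+23/120·τ³=-43/40

  seg 0: a=3 b=-64/15 c=0 d=23/120
  seg 1: a=-4 b=-59/30 c=23/20 d=-23/180
S(1) = -43/40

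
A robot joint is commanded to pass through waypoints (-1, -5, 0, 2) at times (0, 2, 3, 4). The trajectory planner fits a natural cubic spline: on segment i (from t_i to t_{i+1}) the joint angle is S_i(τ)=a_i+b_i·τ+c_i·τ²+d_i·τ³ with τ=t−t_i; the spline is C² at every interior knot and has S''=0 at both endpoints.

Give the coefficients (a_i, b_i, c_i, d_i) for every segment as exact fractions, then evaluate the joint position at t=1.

  seg 0: a=-1 b=-108/23 c=0 d=31/46
  seg 1: a=-5 b=78/23 c=93/23 d=-56/23
  seg 2: a=0 b=96/23 c=-75/23 d=25/23
S(1) = -231/46

Δ: Δ0=-2, Δ1=5, Δ2=2
row 1: diag=6, rhs=42; c'=1/6, d'=7
row 2: denom=4−1·1/6=23/6; d'=(-18−1·7)/(23/6)=-150/23
back: M2=-150/23
back: M1=7−1/6·-150/23=186/23
M: M0=0, M1=186/23, M2=-150/23, M3=0
seg 0: a=-1, c=M0/2=0, d=(M1−M0)/(6·2)=31/46, b=Δ0−h0·(2M0+M1)/6=-108/23
seg 1: a=-5, c=M1/2=93/23, d=(M2−M1)/(6·1)=-56/23, b=Δ1−h1·(2M1+M2)/6=78/23
seg 2: a=0, c=M2/2=-75/23, d=(M3−M2)/(6·1)=25/23, b=Δ2−h2·(2M2+M3)/6=96/23
t_q=1 → seg 0, τ=1; S=-1+-108/23·τ+0·τ²+31/46·τ³=-231/46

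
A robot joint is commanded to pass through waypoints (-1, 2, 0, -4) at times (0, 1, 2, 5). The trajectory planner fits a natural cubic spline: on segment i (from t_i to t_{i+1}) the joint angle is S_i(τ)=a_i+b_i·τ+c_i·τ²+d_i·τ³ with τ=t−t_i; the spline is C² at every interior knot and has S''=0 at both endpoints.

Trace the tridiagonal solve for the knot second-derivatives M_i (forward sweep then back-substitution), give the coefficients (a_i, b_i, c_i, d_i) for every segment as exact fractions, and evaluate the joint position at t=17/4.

Δ: Δ0=3, Δ1=-2, Δ2=-4/3
row 1: diag=4, rhs=-30; c'=1/4, d'=-15/2
row 2: denom=8−1·1/4=31/4; d'=(4−1·-15/2)/(31/4)=46/31
back: M2=46/31
back: M1=-15/2−1/4·46/31=-244/31
M: M0=0, M1=-244/31, M2=46/31, M3=0
seg 0: a=-1, c=M0/2=0, d=(M1−M0)/(6·1)=-122/93, b=Δ0−h0·(2M0+M1)/6=401/93
seg 1: a=2, c=M1/2=-122/31, d=(M2−M1)/(6·1)=145/93, b=Δ1−h1·(2M1+M2)/6=35/93
seg 2: a=0, c=M2/2=23/31, d=(M3−M2)/(6·3)=-23/279, b=Δ2−h2·(2M2+M3)/6=-262/93
t_q=17/4 → seg 2, τ=9/4; S=0+-262/93·τ+23/31·τ²+-23/279·τ³=-6987/1984

  seg 0: a=-1 b=401/93 c=0 d=-122/93
  seg 1: a=2 b=35/93 c=-122/31 d=145/93
  seg 2: a=0 b=-262/93 c=23/31 d=-23/279
S(17/4) = -6987/1984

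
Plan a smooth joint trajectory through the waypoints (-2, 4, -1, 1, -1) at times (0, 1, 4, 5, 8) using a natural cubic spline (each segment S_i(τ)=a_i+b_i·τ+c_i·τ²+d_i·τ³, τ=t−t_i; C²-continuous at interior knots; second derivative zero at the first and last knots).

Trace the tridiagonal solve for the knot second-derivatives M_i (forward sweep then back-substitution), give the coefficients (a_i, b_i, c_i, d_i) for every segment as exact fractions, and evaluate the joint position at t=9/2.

  seg 0: a=-2 b=1057/144 c=0 d=-193/144
  seg 1: a=4 b=239/72 c=-193/48 d=1019/1296
  seg 2: a=-1 b=61/144 c=55/18 d=-71/48
  seg 3: a=1 b=151/72 c=-199/144 d=199/1296
S(9/2) = -241/1152

Δ: Δ0=6, Δ1=-5/3, Δ2=2, Δ3=-2/3
row 1: diag=8, rhs=-46; c'=3/8, d'=-23/4
row 2: denom=8−3·3/8=55/8; d'=(22−3·-23/4)/(55/8)=314/55
row 3: denom=8−1·8/55=432/55; d'=(-16−1·314/55)/(432/55)=-199/72
back: M3=-199/72
back: M2=314/55−8/55·-199/72=55/9
back: M1=-23/4−3/8·55/9=-193/24
M: M0=0, M1=-193/24, M2=55/9, M3=-199/72, M4=0
seg 0: a=-2, c=M0/2=0, d=(M1−M0)/(6·1)=-193/144, b=Δ0−h0·(2M0+M1)/6=1057/144
seg 1: a=4, c=M1/2=-193/48, d=(M2−M1)/(6·3)=1019/1296, b=Δ1−h1·(2M1+M2)/6=239/72
seg 2: a=-1, c=M2/2=55/18, d=(M3−M2)/(6·1)=-71/48, b=Δ2−h2·(2M2+M3)/6=61/144
seg 3: a=1, c=M3/2=-199/144, d=(M4−M3)/(6·3)=199/1296, b=Δ3−h3·(2M3+M4)/6=151/72
t_q=9/2 → seg 2, τ=1/2; S=-1+61/144·τ+55/18·τ²+-71/48·τ³=-241/1152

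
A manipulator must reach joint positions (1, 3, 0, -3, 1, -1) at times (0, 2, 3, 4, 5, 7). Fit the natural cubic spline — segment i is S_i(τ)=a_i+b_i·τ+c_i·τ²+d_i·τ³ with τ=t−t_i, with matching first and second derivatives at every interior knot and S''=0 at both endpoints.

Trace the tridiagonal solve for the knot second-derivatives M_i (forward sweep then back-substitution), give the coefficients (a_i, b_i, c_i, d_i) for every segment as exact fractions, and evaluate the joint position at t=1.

Δ: Δ0=1, Δ1=-3, Δ2=-3, Δ3=4, Δ4=-1
row 1: diag=6, rhs=-24; c'=1/6, d'=-4
row 2: denom=4−1·1/6=23/6; d'=(0−1·-4)/(23/6)=24/23
row 3: denom=4−1·6/23=86/23; d'=(42−1·24/23)/(86/23)=471/43
row 4: denom=6−1·23/86=493/86; d'=(-30−1·471/43)/(493/86)=-3522/493
back: M4=-3522/493
back: M3=471/43−23/86·-3522/493=6342/493
back: M2=24/23−6/23·6342/493=-1140/493
back: M1=-4−1/6·-1140/493=-1782/493
M: M0=0, M1=-1782/493, M2=-1140/493, M3=6342/493, M4=-3522/493, M5=0
seg 0: a=1, c=M0/2=0, d=(M1−M0)/(6·2)=-297/986, b=Δ0−h0·(2M0+M1)/6=1087/493
seg 1: a=3, c=M1/2=-891/493, d=(M2−M1)/(6·1)=107/493, b=Δ1−h1·(2M1+M2)/6=-695/493
seg 2: a=0, c=M2/2=-570/493, d=(M3−M2)/(6·1)=43/17, b=Δ2−h2·(2M2+M3)/6=-2156/493
seg 3: a=-3, c=M3/2=3171/493, d=(M4−M3)/(6·1)=-1644/493, b=Δ3−h3·(2M3+M4)/6=445/493
seg 4: a=1, c=M4/2=-1761/493, d=(M5−M4)/(6·2)=587/986, b=Δ4−h4·(2M4+M5)/6=1855/493
t_q=1 → seg 0, τ=1; S=1+1087/493·τ+0·τ²+-297/986·τ³=2863/986

  seg 0: a=1 b=1087/493 c=0 d=-297/986
  seg 1: a=3 b=-695/493 c=-891/493 d=107/493
  seg 2: a=0 b=-2156/493 c=-570/493 d=43/17
  seg 3: a=-3 b=445/493 c=3171/493 d=-1644/493
  seg 4: a=1 b=1855/493 c=-1761/493 d=587/986
S(1) = 2863/986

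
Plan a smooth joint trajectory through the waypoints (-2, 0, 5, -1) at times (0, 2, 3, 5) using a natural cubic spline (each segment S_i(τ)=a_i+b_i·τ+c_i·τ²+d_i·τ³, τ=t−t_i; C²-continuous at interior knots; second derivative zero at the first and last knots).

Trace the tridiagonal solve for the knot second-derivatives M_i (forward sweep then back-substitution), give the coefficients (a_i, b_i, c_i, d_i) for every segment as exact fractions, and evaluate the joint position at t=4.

  seg 0: a=-2 b=-29/35 c=0 d=16/35
  seg 1: a=0 b=163/35 c=96/35 d=-12/5
  seg 2: a=5 b=103/35 c=-156/35 d=26/35
S(4) = 148/35

Δ: Δ0=1, Δ1=5, Δ2=-3
row 1: diag=6, rhs=24; c'=1/6, d'=4
row 2: denom=6−1·1/6=35/6; d'=(-48−1·4)/(35/6)=-312/35
back: M2=-312/35
back: M1=4−1/6·-312/35=192/35
M: M0=0, M1=192/35, M2=-312/35, M3=0
seg 0: a=-2, c=M0/2=0, d=(M1−M0)/(6·2)=16/35, b=Δ0−h0·(2M0+M1)/6=-29/35
seg 1: a=0, c=M1/2=96/35, d=(M2−M1)/(6·1)=-12/5, b=Δ1−h1·(2M1+M2)/6=163/35
seg 2: a=5, c=M2/2=-156/35, d=(M3−M2)/(6·2)=26/35, b=Δ2−h2·(2M2+M3)/6=103/35
t_q=4 → seg 2, τ=1; S=5+103/35·τ+-156/35·τ²+26/35·τ³=148/35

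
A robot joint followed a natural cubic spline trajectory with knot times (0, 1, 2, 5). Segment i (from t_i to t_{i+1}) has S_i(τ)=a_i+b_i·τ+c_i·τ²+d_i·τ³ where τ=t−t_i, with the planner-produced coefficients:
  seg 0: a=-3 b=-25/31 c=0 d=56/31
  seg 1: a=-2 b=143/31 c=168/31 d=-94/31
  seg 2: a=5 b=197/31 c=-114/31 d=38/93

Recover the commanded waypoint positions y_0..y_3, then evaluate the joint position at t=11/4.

y_0=-3 y_1=-2 y_2=5 y_3=2
S(11/4) = 7807/992

y_0 = S_0(0) = a_0 = -3
y_1 = S_1(0) = a_1 = -2
y_2 = S_2(0) = a_2 = 5
y_3 = S_2(3) = 2
t_q=11/4 is in segment 2 (τ=3/4); S_2(τ)=7807/992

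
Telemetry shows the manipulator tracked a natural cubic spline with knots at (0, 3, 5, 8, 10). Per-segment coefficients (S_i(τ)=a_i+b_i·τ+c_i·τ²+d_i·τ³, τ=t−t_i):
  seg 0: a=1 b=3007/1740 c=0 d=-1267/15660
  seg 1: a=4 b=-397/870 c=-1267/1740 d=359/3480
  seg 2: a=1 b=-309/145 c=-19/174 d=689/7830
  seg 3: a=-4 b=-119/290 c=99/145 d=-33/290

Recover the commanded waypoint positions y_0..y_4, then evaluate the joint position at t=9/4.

y_0 = S_0(0) = a_0 = 1
y_1 = S_1(0) = a_1 = 4
y_2 = S_2(0) = a_2 = 1
y_3 = S_3(0) = a_3 = -4
y_4 = S_3(2) = -3
t_q=9/4 is in segment 0 (τ=9/4); S_0(τ)=147247/37120

y_0=1 y_1=4 y_2=1 y_3=-4 y_4=-3
S(9/4) = 147247/37120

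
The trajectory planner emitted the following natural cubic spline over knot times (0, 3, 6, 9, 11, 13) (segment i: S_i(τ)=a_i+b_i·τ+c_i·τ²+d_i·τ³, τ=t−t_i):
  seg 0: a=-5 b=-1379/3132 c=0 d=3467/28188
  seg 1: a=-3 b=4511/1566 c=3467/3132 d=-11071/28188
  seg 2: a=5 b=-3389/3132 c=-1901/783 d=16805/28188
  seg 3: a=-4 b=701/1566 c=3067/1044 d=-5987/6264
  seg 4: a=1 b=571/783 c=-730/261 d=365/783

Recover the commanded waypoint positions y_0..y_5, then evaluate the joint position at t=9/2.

y_0=-5 y_1=-3 y_2=5 y_3=-4 y_4=1 y_5=-5
S(9/2) = 2307/928

y_0 = S_0(0) = a_0 = -5
y_1 = S_1(0) = a_1 = -3
y_2 = S_2(0) = a_2 = 5
y_3 = S_3(0) = a_3 = -4
y_4 = S_4(0) = a_4 = 1
y_5 = S_4(2) = -5
t_q=9/2 is in segment 1 (τ=3/2); S_1(τ)=2307/928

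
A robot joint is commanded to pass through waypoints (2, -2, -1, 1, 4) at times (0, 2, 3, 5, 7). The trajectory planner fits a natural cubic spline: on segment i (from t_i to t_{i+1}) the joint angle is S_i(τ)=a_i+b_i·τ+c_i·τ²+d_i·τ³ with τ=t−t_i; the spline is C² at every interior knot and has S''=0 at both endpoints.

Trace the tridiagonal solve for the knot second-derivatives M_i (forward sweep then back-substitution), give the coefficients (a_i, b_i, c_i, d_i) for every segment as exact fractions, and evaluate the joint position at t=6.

Δ: Δ0=-2, Δ1=1, Δ2=1, Δ3=3/2
row 1: diag=6, rhs=18; c'=1/6, d'=3
row 2: denom=6−1·1/6=35/6; d'=(0−1·3)/(35/6)=-18/35
row 3: denom=8−2·12/35=256/35; d'=(3−2·-18/35)/(256/35)=141/256
back: M3=141/256
back: M2=-18/35−12/35·141/256=-45/64
back: M1=3−1/6·-45/64=399/128
M: M0=0, M1=399/128, M2=-45/64, M3=141/256, M4=0
seg 0: a=2, c=M0/2=0, d=(M1−M0)/(6·2)=133/512, b=Δ0−h0·(2M0+M1)/6=-389/128
seg 1: a=-2, c=M1/2=399/256, d=(M2−M1)/(6·1)=-163/256, b=Δ1−h1·(2M1+M2)/6=5/64
seg 2: a=-1, c=M2/2=-45/128, d=(M3−M2)/(6·2)=107/1024, b=Δ2−h2·(2M2+M3)/6=329/256
seg 3: a=1, c=M3/2=141/512, d=(M4−M3)/(6·2)=-47/1024, b=Δ3−h3·(2M3+M4)/6=145/128
t_q=6 → seg 3, τ=1; S=1+145/128·τ+141/512·τ²+-47/1024·τ³=2419/1024

  seg 0: a=2 b=-389/128 c=0 d=133/512
  seg 1: a=-2 b=5/64 c=399/256 d=-163/256
  seg 2: a=-1 b=329/256 c=-45/128 d=107/1024
  seg 3: a=1 b=145/128 c=141/512 d=-47/1024
S(6) = 2419/1024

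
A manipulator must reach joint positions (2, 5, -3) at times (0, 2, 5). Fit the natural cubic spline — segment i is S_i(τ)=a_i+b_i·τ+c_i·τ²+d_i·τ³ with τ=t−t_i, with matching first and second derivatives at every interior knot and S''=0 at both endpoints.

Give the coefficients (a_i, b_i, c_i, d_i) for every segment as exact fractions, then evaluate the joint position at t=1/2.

Δ: Δ0=3/2, Δ1=-8/3
row 1: diag=10, rhs=-25; c'=3/10, d'=-5/2
back: M1=-5/2
M: M0=0, M1=-5/2, M2=0
seg 0: a=2, c=M0/2=0, d=(M1−M0)/(6·2)=-5/24, b=Δ0−h0·(2M0+M1)/6=7/3
seg 1: a=5, c=M1/2=-5/4, d=(M2−M1)/(6·3)=5/36, b=Δ1−h1·(2M1+M2)/6=-1/6
t_q=1/2 → seg 0, τ=1/2; S=2+7/3·τ+0·τ²+-5/24·τ³=201/64

  seg 0: a=2 b=7/3 c=0 d=-5/24
  seg 1: a=5 b=-1/6 c=-5/4 d=5/36
S(1/2) = 201/64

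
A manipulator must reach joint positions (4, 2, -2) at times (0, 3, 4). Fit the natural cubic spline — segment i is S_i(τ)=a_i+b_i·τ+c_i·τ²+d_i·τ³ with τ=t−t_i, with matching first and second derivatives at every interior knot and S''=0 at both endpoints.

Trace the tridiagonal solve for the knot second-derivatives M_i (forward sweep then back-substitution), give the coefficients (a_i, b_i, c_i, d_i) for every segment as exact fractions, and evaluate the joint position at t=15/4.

  seg 0: a=4 b=7/12 c=0 d=-5/36
  seg 1: a=2 b=-19/6 c=-5/4 d=5/12
S(15/4) = -231/256

Δ: Δ0=-2/3, Δ1=-4
row 1: diag=8, rhs=-20; c'=1/8, d'=-5/2
back: M1=-5/2
M: M0=0, M1=-5/2, M2=0
seg 0: a=4, c=M0/2=0, d=(M1−M0)/(6·3)=-5/36, b=Δ0−h0·(2M0+M1)/6=7/12
seg 1: a=2, c=M1/2=-5/4, d=(M2−M1)/(6·1)=5/12, b=Δ1−h1·(2M1+M2)/6=-19/6
t_q=15/4 → seg 1, τ=3/4; S=2+-19/6·τ+-5/4·τ²+5/12·τ³=-231/256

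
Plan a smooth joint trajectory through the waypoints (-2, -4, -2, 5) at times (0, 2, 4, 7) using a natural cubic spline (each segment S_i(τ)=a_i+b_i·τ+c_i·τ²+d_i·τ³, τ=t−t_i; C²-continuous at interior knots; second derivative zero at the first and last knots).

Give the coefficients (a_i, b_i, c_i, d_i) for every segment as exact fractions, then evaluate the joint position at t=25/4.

Δ: Δ0=-1, Δ1=1, Δ2=7/3
row 1: diag=8, rhs=12; c'=1/4, d'=3/2
row 2: denom=10−2·1/4=19/2; d'=(8−2·3/2)/(19/2)=10/19
back: M2=10/19
back: M1=3/2−1/4·10/19=26/19
M: M0=0, M1=26/19, M2=10/19, M3=0
seg 0: a=-2, c=M0/2=0, d=(M1−M0)/(6·2)=13/114, b=Δ0−h0·(2M0+M1)/6=-83/57
seg 1: a=-4, c=M1/2=13/19, d=(M2−M1)/(6·2)=-4/57, b=Δ1−h1·(2M1+M2)/6=-5/57
seg 2: a=-2, c=M2/2=5/19, d=(M3−M2)/(6·3)=-5/171, b=Δ2−h2·(2M2+M3)/6=103/57
t_q=25/4 → seg 2, τ=9/4; S=-2+103/57·τ+5/19·τ²+-5/171·τ³=3727/1216

  seg 0: a=-2 b=-83/57 c=0 d=13/114
  seg 1: a=-4 b=-5/57 c=13/19 d=-4/57
  seg 2: a=-2 b=103/57 c=5/19 d=-5/171
S(25/4) = 3727/1216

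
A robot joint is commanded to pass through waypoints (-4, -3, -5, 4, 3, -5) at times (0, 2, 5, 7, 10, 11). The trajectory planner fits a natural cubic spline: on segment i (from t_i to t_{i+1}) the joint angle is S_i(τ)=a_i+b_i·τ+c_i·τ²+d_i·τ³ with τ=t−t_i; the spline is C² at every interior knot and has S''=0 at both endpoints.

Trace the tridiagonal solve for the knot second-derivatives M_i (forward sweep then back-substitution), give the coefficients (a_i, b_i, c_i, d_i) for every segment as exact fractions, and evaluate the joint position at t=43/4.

  seg 0: a=-4 b=14083/12282 c=0 d=-3971/24564
  seg 1: a=-3 b=-9743/12282 c=-3971/4094 d=18647/55269
  seg 2: a=-5 b=30661/12282 c=25381/12282 d=-4359/8188
  seg 3: a=4 b=53723/12282 c=-6925/6141 d=-16267/110538
  seg 4: a=3 b=-39089/6141 c=-10039/4094 d=10039/12282
S(43/4) = -735853/262016

Δ: Δ0=1/2, Δ1=-2/3, Δ2=9/2, Δ3=-1/3, Δ4=-8
row 1: diag=10, rhs=-7; c'=3/10, d'=-7/10
row 2: denom=10−3·3/10=91/10; d'=(31−3·-7/10)/(91/10)=331/91
row 3: denom=10−2·20/91=870/91; d'=(-29−2·331/91)/(870/91)=-3301/870
row 4: denom=8−3·91/290=2047/290; d'=(-46−3·-3301/870)/(2047/290)=-10039/2047
back: M4=-10039/2047
back: M3=-3301/870−91/290·-10039/2047=-13850/6141
back: M2=331/91−20/91·-13850/6141=25381/6141
back: M1=-7/10−3/10·25381/6141=-3971/2047
M: M0=0, M1=-3971/2047, M2=25381/6141, M3=-13850/6141, M4=-10039/2047, M5=0
seg 0: a=-4, c=M0/2=0, d=(M1−M0)/(6·2)=-3971/24564, b=Δ0−h0·(2M0+M1)/6=14083/12282
seg 1: a=-3, c=M1/2=-3971/4094, d=(M2−M1)/(6·3)=18647/55269, b=Δ1−h1·(2M1+M2)/6=-9743/12282
seg 2: a=-5, c=M2/2=25381/12282, d=(M3−M2)/(6·2)=-4359/8188, b=Δ2−h2·(2M2+M3)/6=30661/12282
seg 3: a=4, c=M3/2=-6925/6141, d=(M4−M3)/(6·3)=-16267/110538, b=Δ3−h3·(2M3+M4)/6=53723/12282
seg 4: a=3, c=M4/2=-10039/4094, d=(M5−M4)/(6·1)=10039/12282, b=Δ4−h4·(2M4+M5)/6=-39089/6141
t_q=43/4 → seg 4, τ=3/4; S=3+-39089/6141·τ+-10039/4094·τ²+10039/12282·τ³=-735853/262016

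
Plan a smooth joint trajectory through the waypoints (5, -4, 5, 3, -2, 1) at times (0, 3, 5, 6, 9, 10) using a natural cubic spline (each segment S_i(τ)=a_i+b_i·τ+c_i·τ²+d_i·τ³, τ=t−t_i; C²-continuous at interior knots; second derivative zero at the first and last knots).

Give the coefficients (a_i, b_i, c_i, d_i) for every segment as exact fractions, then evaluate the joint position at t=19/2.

Δ: Δ0=-3, Δ1=9/2, Δ2=-2, Δ3=-5/3, Δ4=3
row 1: diag=10, rhs=45; c'=1/5, d'=9/2
row 2: denom=6−2·1/5=28/5; d'=(-39−2·9/2)/(28/5)=-60/7
row 3: denom=8−1·5/28=219/28; d'=(2−1·-60/7)/(219/28)=296/219
row 4: denom=8−3·28/73=500/73; d'=(28−3·296/219)/(500/73)=437/125
back: M4=437/125
back: M3=296/219−28/73·437/125=4/375
back: M2=-60/7−5/28·4/375=-643/75
back: M1=9/2−1/5·-643/75=4661/750
M: M0=0, M1=4661/750, M2=-643/75, M3=4/375, M4=437/125, M5=0
seg 0: a=5, c=M0/2=0, d=(M1−M0)/(6·3)=4661/13500, b=Δ0−h0·(2M0+M1)/6=-9161/1500
seg 1: a=-4, c=M1/2=4661/1500, d=(M2−M1)/(6·2)=-3697/3000, b=Δ1−h1·(2M1+M2)/6=2411/750
seg 2: a=5, c=M2/2=-643/150, d=(M3−M2)/(6·1)=1073/750, b=Δ2−h2·(2M2+M3)/6=107/125
seg 3: a=3, c=M3/2=2/375, d=(M4−M3)/(6·3)=1307/6750, b=Δ3−h3·(2M3+M4)/6=-2569/750
seg 4: a=-2, c=M4/2=437/250, d=(M5−M4)/(6·1)=-437/750, b=Δ4−h4·(2M4+M5)/6=688/375
t_q=19/2 → seg 4, τ=1/2; S=-2+688/375·τ+437/250·τ²+-437/750·τ³=-1437/2000

  seg 0: a=5 b=-9161/1500 c=0 d=4661/13500
  seg 1: a=-4 b=2411/750 c=4661/1500 d=-3697/3000
  seg 2: a=5 b=107/125 c=-643/150 d=1073/750
  seg 3: a=3 b=-2569/750 c=2/375 d=1307/6750
  seg 4: a=-2 b=688/375 c=437/250 d=-437/750
S(19/2) = -1437/2000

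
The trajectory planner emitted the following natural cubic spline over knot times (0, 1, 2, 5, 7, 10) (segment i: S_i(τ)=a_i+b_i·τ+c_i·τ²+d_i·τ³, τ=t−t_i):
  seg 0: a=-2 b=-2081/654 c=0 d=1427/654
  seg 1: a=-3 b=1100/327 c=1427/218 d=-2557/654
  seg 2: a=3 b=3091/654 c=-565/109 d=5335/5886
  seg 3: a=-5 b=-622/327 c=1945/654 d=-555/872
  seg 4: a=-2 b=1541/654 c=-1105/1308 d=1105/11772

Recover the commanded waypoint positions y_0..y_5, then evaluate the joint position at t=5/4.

y_0 = S_0(0) = a_0 = -2
y_1 = S_1(0) = a_1 = -3
y_2 = S_2(0) = a_2 = 3
y_3 = S_3(0) = a_3 = -5
y_4 = S_4(0) = a_4 = -2
y_5 = S_4(3) = 0
t_q=5/4 is in segment 1 (τ=1/4); S_1(τ)=-25267/13952

y_0=-2 y_1=-3 y_2=3 y_3=-5 y_4=-2 y_5=0
S(5/4) = -25267/13952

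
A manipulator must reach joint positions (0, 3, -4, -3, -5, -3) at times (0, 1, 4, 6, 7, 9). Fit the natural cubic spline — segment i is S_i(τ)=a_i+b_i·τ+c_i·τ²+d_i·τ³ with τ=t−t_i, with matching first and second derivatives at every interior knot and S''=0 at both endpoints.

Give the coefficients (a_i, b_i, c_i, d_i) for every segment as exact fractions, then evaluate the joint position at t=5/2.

Δ: Δ0=3, Δ1=-7/3, Δ2=1/2, Δ3=-2, Δ4=1
row 1: diag=8, rhs=-32; c'=3/8, d'=-4
row 2: denom=10−3·3/8=71/8; d'=(17−3·-4)/(71/8)=232/71
row 3: denom=6−2·16/71=394/71; d'=(-15−2·232/71)/(394/71)=-1529/394
row 4: denom=6−1·71/394=2293/394; d'=(18−1·-1529/394)/(2293/394)=8621/2293
back: M4=8621/2293
back: M3=-1529/394−71/394·8621/2293=-10452/2293
back: M2=232/71−16/71·-10452/2293=9848/2293
back: M1=-4−3/8·9848/2293=-12865/2293
M: M0=0, M1=-12865/2293, M2=9848/2293, M3=-10452/2293, M4=8621/2293, M5=0
seg 0: a=0, c=M0/2=0, d=(M1−M0)/(6·1)=-12865/13758, b=Δ0−h0·(2M0+M1)/6=54139/13758
seg 1: a=3, c=M1/2=-12865/4586, d=(M2−M1)/(6·3)=7571/13758, b=Δ1−h1·(2M1+M2)/6=7772/6879
seg 2: a=-4, c=M2/2=4924/2293, d=(M3−M2)/(6·2)=-5075/6879, b=Δ2−h2·(2M2+M3)/6=-11609/13758
seg 3: a=-3, c=M3/2=-5226/2293, d=(M4−M3)/(6·1)=19073/13758, b=Δ3−h3·(2M3+M4)/6=-15233/13758
seg 4: a=-5, c=M4/2=8621/4586, d=(M5−M4)/(6·2)=-8621/27516, b=Δ4−h4·(2M4+M5)/6=-10363/6879
t_q=5/2 → seg 1, τ=3/2; S=3+7772/6879·τ+-12865/4586·τ²+7571/13758·τ³=8809/36688

  seg 0: a=0 b=54139/13758 c=0 d=-12865/13758
  seg 1: a=3 b=7772/6879 c=-12865/4586 d=7571/13758
  seg 2: a=-4 b=-11609/13758 c=4924/2293 d=-5075/6879
  seg 3: a=-3 b=-15233/13758 c=-5226/2293 d=19073/13758
  seg 4: a=-5 b=-10363/6879 c=8621/4586 d=-8621/27516
S(5/2) = 8809/36688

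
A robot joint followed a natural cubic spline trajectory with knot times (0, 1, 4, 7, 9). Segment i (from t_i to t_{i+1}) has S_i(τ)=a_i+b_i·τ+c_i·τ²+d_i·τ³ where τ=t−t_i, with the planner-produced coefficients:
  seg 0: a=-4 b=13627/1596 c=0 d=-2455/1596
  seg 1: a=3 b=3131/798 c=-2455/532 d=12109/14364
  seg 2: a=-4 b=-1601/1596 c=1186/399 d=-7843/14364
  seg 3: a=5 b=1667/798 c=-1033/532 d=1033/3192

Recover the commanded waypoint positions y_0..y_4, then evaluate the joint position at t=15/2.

y_0=-4 y_1=3 y_2=-4 y_3=5 y_4=4
S(15/2) = 6809/1216

y_0 = S_0(0) = a_0 = -4
y_1 = S_1(0) = a_1 = 3
y_2 = S_2(0) = a_2 = -4
y_3 = S_3(0) = a_3 = 5
y_4 = S_3(2) = 4
t_q=15/2 is in segment 3 (τ=1/2); S_3(τ)=6809/1216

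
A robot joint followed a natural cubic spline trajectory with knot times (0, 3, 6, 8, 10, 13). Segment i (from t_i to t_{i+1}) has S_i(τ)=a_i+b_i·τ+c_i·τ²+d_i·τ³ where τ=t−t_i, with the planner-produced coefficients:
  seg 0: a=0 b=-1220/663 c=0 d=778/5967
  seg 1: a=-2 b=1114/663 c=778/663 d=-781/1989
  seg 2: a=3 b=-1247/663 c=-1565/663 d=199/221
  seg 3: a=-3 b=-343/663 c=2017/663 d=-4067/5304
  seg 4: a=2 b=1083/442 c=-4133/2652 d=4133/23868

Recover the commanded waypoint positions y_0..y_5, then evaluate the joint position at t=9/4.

y_0 = S_0(0) = a_0 = 0
y_1 = S_1(0) = a_1 = -2
y_2 = S_2(0) = a_2 = 3
y_3 = S_3(0) = a_3 = -3
y_4 = S_4(0) = a_4 = 2
y_5 = S_4(3) = 0
t_q=9/4 is in segment 0 (τ=9/4); S_0(τ)=-18777/7072

y_0=0 y_1=-2 y_2=3 y_3=-3 y_4=2 y_5=0
S(9/4) = -18777/7072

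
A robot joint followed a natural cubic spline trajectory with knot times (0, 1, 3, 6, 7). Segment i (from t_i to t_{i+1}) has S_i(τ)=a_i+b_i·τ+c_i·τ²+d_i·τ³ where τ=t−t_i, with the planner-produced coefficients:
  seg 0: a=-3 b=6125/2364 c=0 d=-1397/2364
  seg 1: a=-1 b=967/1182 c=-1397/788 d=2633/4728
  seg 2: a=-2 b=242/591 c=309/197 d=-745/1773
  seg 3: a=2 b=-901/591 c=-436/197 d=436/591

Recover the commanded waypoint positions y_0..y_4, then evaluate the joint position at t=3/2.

y_0 = S_0(0) = a_0 = -3
y_1 = S_1(0) = a_1 = -1
y_2 = S_2(0) = a_2 = -2
y_3 = S_3(0) = a_3 = 2
y_4 = S_3(1) = -1
t_q=3/2 is in segment 1 (τ=1/2); S_1(τ)=-12161/12608

y_0=-3 y_1=-1 y_2=-2 y_3=2 y_4=-1
S(3/2) = -12161/12608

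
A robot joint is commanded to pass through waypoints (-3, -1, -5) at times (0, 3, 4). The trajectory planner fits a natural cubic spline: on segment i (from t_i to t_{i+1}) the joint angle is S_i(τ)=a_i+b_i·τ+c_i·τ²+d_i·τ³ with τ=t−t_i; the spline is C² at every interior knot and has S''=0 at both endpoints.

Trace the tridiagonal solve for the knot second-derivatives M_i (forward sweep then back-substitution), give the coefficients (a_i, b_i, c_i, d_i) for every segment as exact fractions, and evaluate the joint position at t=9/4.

  seg 0: a=-3 b=29/12 c=0 d=-7/36
  seg 1: a=-1 b=-17/6 c=-7/4 d=7/12
S(9/4) = 57/256

Δ: Δ0=2/3, Δ1=-4
row 1: diag=8, rhs=-28; c'=1/8, d'=-7/2
back: M1=-7/2
M: M0=0, M1=-7/2, M2=0
seg 0: a=-3, c=M0/2=0, d=(M1−M0)/(6·3)=-7/36, b=Δ0−h0·(2M0+M1)/6=29/12
seg 1: a=-1, c=M1/2=-7/4, d=(M2−M1)/(6·1)=7/12, b=Δ1−h1·(2M1+M2)/6=-17/6
t_q=9/4 → seg 0, τ=9/4; S=-3+29/12·τ+0·τ²+-7/36·τ³=57/256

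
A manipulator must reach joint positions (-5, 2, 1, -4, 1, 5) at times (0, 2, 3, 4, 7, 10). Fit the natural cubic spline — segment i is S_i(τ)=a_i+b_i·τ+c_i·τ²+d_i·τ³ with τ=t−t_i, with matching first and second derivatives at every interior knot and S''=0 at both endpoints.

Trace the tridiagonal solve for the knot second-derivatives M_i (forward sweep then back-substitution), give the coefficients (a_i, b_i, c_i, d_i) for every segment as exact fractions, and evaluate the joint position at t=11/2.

  seg 0: a=-5 b=5945/1286 c=0 d=-361/1286
  seg 1: a=2 b=1613/1286 c=-1083/643 d=-733/1286
  seg 2: a=1 b=-2459/643 c=-4365/1286 d=2853/1286
  seg 3: a=-4 b=-5089/1286 c=2097/643 d=-16049/34722
  seg 4: a=1 b=2013/643 c=-3467/3858 d=3467/34722
S(11/2) = -42777/10288

Δ: Δ0=7/2, Δ1=-1, Δ2=-5, Δ3=5/3, Δ4=4/3
row 1: diag=6, rhs=-27; c'=1/6, d'=-9/2
row 2: denom=4−1·1/6=23/6; d'=(-24−1·-9/2)/(23/6)=-117/23
row 3: denom=8−1·6/23=178/23; d'=(40−1·-117/23)/(178/23)=1037/178
row 4: denom=12−3·69/178=1929/178; d'=(-2−3·1037/178)/(1929/178)=-3467/1929
back: M4=-3467/1929
back: M3=1037/178−69/178·-3467/1929=4194/643
back: M2=-117/23−6/23·4194/643=-4365/643
back: M1=-9/2−1/6·-4365/643=-2166/643
M: M0=0, M1=-2166/643, M2=-4365/643, M3=4194/643, M4=-3467/1929, M5=0
seg 0: a=-5, c=M0/2=0, d=(M1−M0)/(6·2)=-361/1286, b=Δ0−h0·(2M0+M1)/6=5945/1286
seg 1: a=2, c=M1/2=-1083/643, d=(M2−M1)/(6·1)=-733/1286, b=Δ1−h1·(2M1+M2)/6=1613/1286
seg 2: a=1, c=M2/2=-4365/1286, d=(M3−M2)/(6·1)=2853/1286, b=Δ2−h2·(2M2+M3)/6=-2459/643
seg 3: a=-4, c=M3/2=2097/643, d=(M4−M3)/(6·3)=-16049/34722, b=Δ3−h3·(2M3+M4)/6=-5089/1286
seg 4: a=1, c=M4/2=-3467/3858, d=(M5−M4)/(6·3)=3467/34722, b=Δ4−h4·(2M4+M5)/6=2013/643
t_q=11/2 → seg 3, τ=3/2; S=-4+-5089/1286·τ+2097/643·τ²+-16049/34722·τ³=-42777/10288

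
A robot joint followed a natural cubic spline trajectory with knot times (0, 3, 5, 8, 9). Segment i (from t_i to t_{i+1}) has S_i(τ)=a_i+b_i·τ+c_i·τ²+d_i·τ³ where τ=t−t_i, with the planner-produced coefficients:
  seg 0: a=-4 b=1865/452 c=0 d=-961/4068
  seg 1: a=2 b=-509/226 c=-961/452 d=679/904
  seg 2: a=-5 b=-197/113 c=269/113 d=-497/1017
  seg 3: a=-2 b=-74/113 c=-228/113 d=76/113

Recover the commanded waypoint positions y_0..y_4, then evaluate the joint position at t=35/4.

y_0 = S_0(0) = a_0 = -4
y_1 = S_1(0) = a_1 = 2
y_2 = S_2(0) = a_2 = -5
y_3 = S_3(0) = a_3 = -2
y_4 = S_3(1) = -4
t_q=35/4 is in segment 3 (τ=3/4); S_3(τ)=-6043/1808

y_0=-4 y_1=2 y_2=-5 y_3=-2 y_4=-4
S(35/4) = -6043/1808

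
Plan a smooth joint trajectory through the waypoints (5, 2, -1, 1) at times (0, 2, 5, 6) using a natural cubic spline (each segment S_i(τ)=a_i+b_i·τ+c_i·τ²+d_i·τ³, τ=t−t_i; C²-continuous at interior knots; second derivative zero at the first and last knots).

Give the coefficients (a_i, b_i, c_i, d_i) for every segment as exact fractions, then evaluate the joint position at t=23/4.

  seg 0: a=5 b=-193/142 c=0 d=-5/142
  seg 1: a=2 b=-253/142 c=-15/71 d=67/426
  seg 2: a=-1 b=85/71 c=171/142 d=-57/142
S(23/4) = 3689/9088

Δ: Δ0=-3/2, Δ1=-1, Δ2=2
row 1: diag=10, rhs=3; c'=3/10, d'=3/10
row 2: denom=8−3·3/10=71/10; d'=(18−3·3/10)/(71/10)=171/71
back: M2=171/71
back: M1=3/10−3/10·171/71=-30/71
M: M0=0, M1=-30/71, M2=171/71, M3=0
seg 0: a=5, c=M0/2=0, d=(M1−M0)/(6·2)=-5/142, b=Δ0−h0·(2M0+M1)/6=-193/142
seg 1: a=2, c=M1/2=-15/71, d=(M2−M1)/(6·3)=67/426, b=Δ1−h1·(2M1+M2)/6=-253/142
seg 2: a=-1, c=M2/2=171/142, d=(M3−M2)/(6·1)=-57/142, b=Δ2−h2·(2M2+M3)/6=85/71
t_q=23/4 → seg 2, τ=3/4; S=-1+85/71·τ+171/142·τ²+-57/142·τ³=3689/9088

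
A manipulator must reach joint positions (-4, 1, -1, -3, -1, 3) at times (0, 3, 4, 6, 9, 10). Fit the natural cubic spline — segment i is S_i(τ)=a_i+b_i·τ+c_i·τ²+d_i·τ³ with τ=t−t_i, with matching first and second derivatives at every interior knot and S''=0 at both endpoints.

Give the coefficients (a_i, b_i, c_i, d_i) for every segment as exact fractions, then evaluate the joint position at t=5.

  seg 0: a=-4 b=9662/3081 c=0 d=-503/3081
  seg 1: a=1 b=-3919/3081 c=-1509/1027 d=2284/3081
  seg 2: a=-1 b=-6121/3081 c=775/1027 d=-805/6162
  seg 3: a=-3 b=-127/237 c=-30/1027 d=1325/9243
  seg 4: a=-1 b=9734/3081 c=1295/1027 d=-1295/3081
S(5) = -4853/2054

Δ: Δ0=5/3, Δ1=-2, Δ2=-1, Δ3=2/3, Δ4=4
row 1: diag=8, rhs=-22; c'=1/8, d'=-11/4
row 2: denom=6−1·1/8=47/8; d'=(6−1·-11/4)/(47/8)=70/47
row 3: denom=10−2·16/47=438/47; d'=(10−2·70/47)/(438/47)=55/73
row 4: denom=8−3·47/146=1027/146; d'=(20−3·55/73)/(1027/146)=2590/1027
back: M4=2590/1027
back: M3=55/73−47/146·2590/1027=-60/1027
back: M2=70/47−16/47·-60/1027=1550/1027
back: M1=-11/4−1/8·1550/1027=-3018/1027
M: M0=0, M1=-3018/1027, M2=1550/1027, M3=-60/1027, M4=2590/1027, M5=0
seg 0: a=-4, c=M0/2=0, d=(M1−M0)/(6·3)=-503/3081, b=Δ0−h0·(2M0+M1)/6=9662/3081
seg 1: a=1, c=M1/2=-1509/1027, d=(M2−M1)/(6·1)=2284/3081, b=Δ1−h1·(2M1+M2)/6=-3919/3081
seg 2: a=-1, c=M2/2=775/1027, d=(M3−M2)/(6·2)=-805/6162, b=Δ2−h2·(2M2+M3)/6=-6121/3081
seg 3: a=-3, c=M3/2=-30/1027, d=(M4−M3)/(6·3)=1325/9243, b=Δ3−h3·(2M3+M4)/6=-127/237
seg 4: a=-1, c=M4/2=1295/1027, d=(M5−M4)/(6·1)=-1295/3081, b=Δ4−h4·(2M4+M5)/6=9734/3081
t_q=5 → seg 2, τ=1; S=-1+-6121/3081·τ+775/1027·τ²+-805/6162·τ³=-4853/2054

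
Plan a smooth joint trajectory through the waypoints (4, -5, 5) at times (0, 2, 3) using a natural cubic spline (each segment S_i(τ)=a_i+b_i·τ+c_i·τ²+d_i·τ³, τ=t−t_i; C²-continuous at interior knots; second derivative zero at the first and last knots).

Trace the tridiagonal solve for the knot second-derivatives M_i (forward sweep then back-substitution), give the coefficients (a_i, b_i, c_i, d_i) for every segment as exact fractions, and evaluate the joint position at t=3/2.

Δ: Δ0=-9/2, Δ1=10
row 1: diag=6, rhs=87; c'=1/6, d'=29/2
back: M1=29/2
M: M0=0, M1=29/2, M2=0
seg 0: a=4, c=M0/2=0, d=(M1−M0)/(6·2)=29/24, b=Δ0−h0·(2M0+M1)/6=-28/3
seg 1: a=-5, c=M1/2=29/4, d=(M2−M1)/(6·1)=-29/12, b=Δ1−h1·(2M1+M2)/6=31/6
t_q=3/2 → seg 0, τ=3/2; S=4+-28/3·τ+0·τ²+29/24·τ³=-379/64

  seg 0: a=4 b=-28/3 c=0 d=29/24
  seg 1: a=-5 b=31/6 c=29/4 d=-29/12
S(3/2) = -379/64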